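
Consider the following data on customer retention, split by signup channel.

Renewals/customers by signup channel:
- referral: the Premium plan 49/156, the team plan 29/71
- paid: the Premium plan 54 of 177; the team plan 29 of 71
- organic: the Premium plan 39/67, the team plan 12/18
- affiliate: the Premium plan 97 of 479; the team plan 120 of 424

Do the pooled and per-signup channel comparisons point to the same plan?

Yes

Referral: the Premium plan 49/156 = 31.4%, the team plan 29/71 = 40.8% → the team plan
Paid: the Premium plan 54/177 = 30.5%, the team plan 29/71 = 40.8% → the team plan
Organic: the Premium plan 39/67 = 58.2%, the team plan 12/18 = 66.7% → the team plan
Affiliate: the Premium plan 97/479 = 20.3%, the team plan 120/424 = 28.3% → the team plan
Overall: the Premium plan 239/879 = 27.2%, the team plan 190/584 = 32.5% → the team plan
The team plan wins overall and in every signup group — no reversal.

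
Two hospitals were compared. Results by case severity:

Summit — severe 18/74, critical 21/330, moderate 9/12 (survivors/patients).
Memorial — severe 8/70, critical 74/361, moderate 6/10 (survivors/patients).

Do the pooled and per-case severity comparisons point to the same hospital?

No

Severe: Summit 18/74 = 24.3%, Memorial 8/70 = 11.4% → Summit
Critical: Summit 21/330 = 6.4%, Memorial 74/361 = 20.5% → Memorial
Moderate: Summit 9/12 = 75.0%, Memorial 6/10 = 60.0% → Summit
Overall: Summit 48/416 = 11.5%, Memorial 88/441 = 20.0% → Memorial
Neither sweeps: Summit wins 2 of 3 groups, Memorial wins 1. Memorial wins overall but not every group — no Simpson reversal.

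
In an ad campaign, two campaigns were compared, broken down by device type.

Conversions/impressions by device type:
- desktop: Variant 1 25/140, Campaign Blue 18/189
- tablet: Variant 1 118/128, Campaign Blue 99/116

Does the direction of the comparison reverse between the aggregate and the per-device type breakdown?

Desktop: Variant 1 25/140 = 17.9%, Campaign Blue 18/189 = 9.5% → Variant 1
Tablet: Variant 1 118/128 = 92.2%, Campaign Blue 99/116 = 85.3% → Variant 1
Overall: Variant 1 143/268 = 53.4%, Campaign Blue 117/305 = 38.4% → Variant 1
Variant 1 wins overall and in every device group — no reversal.

No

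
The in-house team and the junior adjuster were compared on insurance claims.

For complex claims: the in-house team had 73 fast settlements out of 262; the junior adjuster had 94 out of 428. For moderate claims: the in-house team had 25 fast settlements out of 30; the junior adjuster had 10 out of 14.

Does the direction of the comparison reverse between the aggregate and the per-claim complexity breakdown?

Complex: the in-house team 73/262 = 27.9%, the junior adjuster 94/428 = 22.0% → the in-house team
Moderate: the in-house team 25/30 = 83.3%, the junior adjuster 10/14 = 71.4% → the in-house team
Overall: the in-house team 98/292 = 33.6%, the junior adjuster 104/442 = 23.5% → the in-house team
The in-house team wins overall and in every claim group — no reversal.

No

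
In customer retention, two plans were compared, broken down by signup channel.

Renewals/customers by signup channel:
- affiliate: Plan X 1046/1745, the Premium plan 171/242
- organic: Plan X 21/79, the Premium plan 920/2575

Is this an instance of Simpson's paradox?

Affiliate: Plan X 1046/1745 = 59.9%, the Premium plan 171/242 = 70.7% → the Premium plan
Organic: Plan X 21/79 = 26.6%, the Premium plan 920/2575 = 35.7% → the Premium plan
Overall: Plan X 1067/1824 = 58.5%, the Premium plan 1091/2817 = 38.7% → Plan X
The Premium plan wins each signup group but Plan X wins overall — the comparison reverses. The Premium plan's customers skew toward organic, which has a lower base rate.

Yes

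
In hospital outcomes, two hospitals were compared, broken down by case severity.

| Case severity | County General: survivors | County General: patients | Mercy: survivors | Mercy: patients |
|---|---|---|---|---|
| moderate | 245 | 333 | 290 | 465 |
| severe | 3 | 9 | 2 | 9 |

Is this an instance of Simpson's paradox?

Moderate: County General 245/333 = 73.6%, Mercy 290/465 = 62.4% → County General
Severe: County General 3/9 = 33.3%, Mercy 2/9 = 22.2% → County General
Overall: County General 248/342 = 72.5%, Mercy 292/474 = 61.6% → County General
County General wins overall and in every case group — no reversal.

No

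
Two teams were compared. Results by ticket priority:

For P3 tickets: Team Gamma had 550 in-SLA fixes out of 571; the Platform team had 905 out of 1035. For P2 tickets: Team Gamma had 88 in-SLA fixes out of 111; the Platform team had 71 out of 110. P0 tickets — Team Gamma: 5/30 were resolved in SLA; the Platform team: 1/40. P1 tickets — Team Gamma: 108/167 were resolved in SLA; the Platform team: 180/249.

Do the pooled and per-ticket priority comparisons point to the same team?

No

P3: Team Gamma 550/571 = 96.3%, the Platform team 905/1035 = 87.4% → Team Gamma
P2: Team Gamma 88/111 = 79.3%, the Platform team 71/110 = 64.5% → Team Gamma
P0: Team Gamma 5/30 = 16.7%, the Platform team 1/40 = 2.5% → Team Gamma
P1: Team Gamma 108/167 = 64.7%, the Platform team 180/249 = 72.3% → the Platform team
Overall: Team Gamma 751/879 = 85.4%, the Platform team 1157/1434 = 80.7% → Team Gamma
Neither sweeps: Team Gamma wins 3 of 4 groups, the Platform team wins 1. Team Gamma wins overall but not every group — no Simpson reversal.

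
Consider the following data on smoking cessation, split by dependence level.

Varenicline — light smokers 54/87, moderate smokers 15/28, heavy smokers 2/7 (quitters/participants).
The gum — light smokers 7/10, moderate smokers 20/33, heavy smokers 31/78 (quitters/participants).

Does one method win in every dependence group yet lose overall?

Light smokers: varenicline 54/87 = 62.1%, the gum 7/10 = 70.0% → the gum
Moderate smokers: varenicline 15/28 = 53.6%, the gum 20/33 = 60.6% → the gum
Heavy smokers: varenicline 2/7 = 28.6%, the gum 31/78 = 39.7% → the gum
Overall: varenicline 71/122 = 58.2%, the gum 58/121 = 47.9% → varenicline
The gum wins each dependence group but varenicline wins overall — the comparison reverses. The gum's participants skew toward heavy smokers, which has a lower base rate.

Yes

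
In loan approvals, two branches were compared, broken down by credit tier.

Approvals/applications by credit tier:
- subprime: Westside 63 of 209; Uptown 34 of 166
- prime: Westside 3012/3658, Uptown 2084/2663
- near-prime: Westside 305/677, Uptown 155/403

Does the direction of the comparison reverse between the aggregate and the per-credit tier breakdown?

No

Subprime: Westside 63/209 = 30.1%, Uptown 34/166 = 20.5% → Westside
Prime: Westside 3012/3658 = 82.3%, Uptown 2084/2663 = 78.3% → Westside
Near-prime: Westside 305/677 = 45.1%, Uptown 155/403 = 38.5% → Westside
Overall: Westside 3380/4544 = 74.4%, Uptown 2273/3232 = 70.3% → Westside
Westside wins overall and in every credit group — no reversal.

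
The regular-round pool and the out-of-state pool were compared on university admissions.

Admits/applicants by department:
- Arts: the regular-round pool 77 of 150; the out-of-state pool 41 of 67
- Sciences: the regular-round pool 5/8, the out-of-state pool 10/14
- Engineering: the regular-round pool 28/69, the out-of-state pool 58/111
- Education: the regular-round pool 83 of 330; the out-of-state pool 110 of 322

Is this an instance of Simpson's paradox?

Arts: the regular-round pool 77/150 = 51.3%, the out-of-state pool 41/67 = 61.2% → the out-of-state pool
Sciences: the regular-round pool 5/8 = 62.5%, the out-of-state pool 10/14 = 71.4% → the out-of-state pool
Engineering: the regular-round pool 28/69 = 40.6%, the out-of-state pool 58/111 = 52.3% → the out-of-state pool
Education: the regular-round pool 83/330 = 25.2%, the out-of-state pool 110/322 = 34.2% → the out-of-state pool
Overall: the regular-round pool 193/557 = 34.6%, the out-of-state pool 219/514 = 42.6% → the out-of-state pool
The out-of-state pool wins overall and in every department group — no reversal.

No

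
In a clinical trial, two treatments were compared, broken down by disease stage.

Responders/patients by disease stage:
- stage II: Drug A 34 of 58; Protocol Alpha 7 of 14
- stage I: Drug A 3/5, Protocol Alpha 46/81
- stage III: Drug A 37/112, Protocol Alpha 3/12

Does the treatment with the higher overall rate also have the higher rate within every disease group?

No

Stage II: Drug A 34/58 = 58.6%, Protocol Alpha 7/14 = 50.0% → Drug A
Stage I: Drug A 3/5 = 60.0%, Protocol Alpha 46/81 = 56.8% → Drug A
Stage III: Drug A 37/112 = 33.0%, Protocol Alpha 3/12 = 25.0% → Drug A
Overall: Drug A 74/175 = 42.3%, Protocol Alpha 56/107 = 52.3% → Protocol Alpha
Drug A wins each disease group but Protocol Alpha wins overall — the comparison reverses. Drug A's patients skew toward stage III, which has a lower base rate.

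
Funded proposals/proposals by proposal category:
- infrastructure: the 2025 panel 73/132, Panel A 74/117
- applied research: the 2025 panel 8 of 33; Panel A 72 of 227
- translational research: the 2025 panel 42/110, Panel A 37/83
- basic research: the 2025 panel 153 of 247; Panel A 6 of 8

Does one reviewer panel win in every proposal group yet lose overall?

Yes

Infrastructure: the 2025 panel 73/132 = 55.3%, Panel A 74/117 = 63.2% → Panel A
Applied research: the 2025 panel 8/33 = 24.2%, Panel A 72/227 = 31.7% → Panel A
Translational research: the 2025 panel 42/110 = 38.2%, Panel A 37/83 = 44.6% → Panel A
Basic research: the 2025 panel 153/247 = 61.9%, Panel A 6/8 = 75.0% → Panel A
Overall: the 2025 panel 276/522 = 52.9%, Panel A 189/435 = 43.4% → the 2025 panel
Panel A wins each proposal group but the 2025 panel wins overall — the comparison reverses. Panel A's proposals skew toward applied research, which has a lower base rate.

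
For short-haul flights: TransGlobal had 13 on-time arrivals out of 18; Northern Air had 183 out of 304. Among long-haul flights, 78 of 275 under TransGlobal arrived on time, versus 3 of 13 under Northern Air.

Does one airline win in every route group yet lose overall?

Yes

Short-haul: TransGlobal 13/18 = 72.2%, Northern Air 183/304 = 60.2% → TransGlobal
Long-haul: TransGlobal 78/275 = 28.4%, Northern Air 3/13 = 23.1% → TransGlobal
Overall: TransGlobal 91/293 = 31.1%, Northern Air 186/317 = 58.7% → Northern Air
TransGlobal wins each route group but Northern Air wins overall — the comparison reverses. TransGlobal's flights skew toward long-haul, which has a lower base rate.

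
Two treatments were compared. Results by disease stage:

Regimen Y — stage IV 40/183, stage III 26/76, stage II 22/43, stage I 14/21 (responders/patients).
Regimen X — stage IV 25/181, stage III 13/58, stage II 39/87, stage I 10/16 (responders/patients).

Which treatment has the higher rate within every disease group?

Stage IV: Regimen Y 40/183 = 21.9%, Regimen X 25/181 = 13.8% → Regimen Y
Stage III: Regimen Y 26/76 = 34.2%, Regimen X 13/58 = 22.4% → Regimen Y
Stage II: Regimen Y 22/43 = 51.2%, Regimen X 39/87 = 44.8% → Regimen Y
Stage I: Regimen Y 14/21 = 66.7%, Regimen X 10/16 = 62.5% → Regimen Y
Regimen Y has the higher rate in all 4 groups.

Regimen Y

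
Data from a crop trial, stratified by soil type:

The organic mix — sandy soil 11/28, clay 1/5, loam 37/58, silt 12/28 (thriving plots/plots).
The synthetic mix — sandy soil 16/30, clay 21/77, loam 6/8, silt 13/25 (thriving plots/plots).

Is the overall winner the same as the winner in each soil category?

No

Sandy soil: the organic mix 11/28 = 39.3%, the synthetic mix 16/30 = 53.3% → the synthetic mix
Clay: the organic mix 1/5 = 20.0%, the synthetic mix 21/77 = 27.3% → the synthetic mix
Loam: the organic mix 37/58 = 63.8%, the synthetic mix 6/8 = 75.0% → the synthetic mix
Silt: the organic mix 12/28 = 42.9%, the synthetic mix 13/25 = 52.0% → the synthetic mix
Overall: the organic mix 61/119 = 51.3%, the synthetic mix 56/140 = 40.0% → the organic mix
The synthetic mix wins each soil group but the organic mix wins overall — the comparison reverses. The synthetic mix's plots skew toward clay, which has a lower base rate.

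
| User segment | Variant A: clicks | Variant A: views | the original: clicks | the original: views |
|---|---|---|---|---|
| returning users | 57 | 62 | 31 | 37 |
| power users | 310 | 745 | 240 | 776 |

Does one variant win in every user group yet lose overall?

No

Returning users: Variant A 57/62 = 91.9%, the original 31/37 = 83.8% → Variant A
Power users: Variant A 310/745 = 41.6%, the original 240/776 = 30.9% → Variant A
Overall: Variant A 367/807 = 45.5%, the original 271/813 = 33.3% → Variant A
Variant A wins overall and in every user group — no reversal.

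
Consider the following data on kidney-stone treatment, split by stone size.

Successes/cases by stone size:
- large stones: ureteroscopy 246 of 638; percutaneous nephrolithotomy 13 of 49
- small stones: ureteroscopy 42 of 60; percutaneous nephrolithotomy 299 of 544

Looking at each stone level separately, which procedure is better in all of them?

ureteroscopy

Large stones: ureteroscopy 246/638 = 38.6%, percutaneous nephrolithotomy 13/49 = 26.5% → ureteroscopy
Small stones: ureteroscopy 42/60 = 70.0%, percutaneous nephrolithotomy 299/544 = 55.0% → ureteroscopy
Ureteroscopy has the higher rate in both groups.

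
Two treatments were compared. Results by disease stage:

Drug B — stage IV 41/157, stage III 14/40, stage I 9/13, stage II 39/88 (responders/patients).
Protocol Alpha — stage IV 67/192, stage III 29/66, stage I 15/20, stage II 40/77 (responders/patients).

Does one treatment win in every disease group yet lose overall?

No

Stage IV: Drug B 41/157 = 26.1%, Protocol Alpha 67/192 = 34.9% → Protocol Alpha
Stage III: Drug B 14/40 = 35.0%, Protocol Alpha 29/66 = 43.9% → Protocol Alpha
Stage I: Drug B 9/13 = 69.2%, Protocol Alpha 15/20 = 75.0% → Protocol Alpha
Stage II: Drug B 39/88 = 44.3%, Protocol Alpha 40/77 = 51.9% → Protocol Alpha
Overall: Drug B 103/298 = 34.6%, Protocol Alpha 151/355 = 42.5% → Protocol Alpha
Protocol Alpha wins overall and in every disease group — no reversal.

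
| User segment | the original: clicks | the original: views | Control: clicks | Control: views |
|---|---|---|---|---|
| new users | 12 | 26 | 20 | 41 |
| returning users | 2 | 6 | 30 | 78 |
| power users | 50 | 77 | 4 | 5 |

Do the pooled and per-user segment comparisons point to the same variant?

No

New users: the original 12/26 = 46.2%, Control 20/41 = 48.8% → Control
Returning users: the original 2/6 = 33.3%, Control 30/78 = 38.5% → Control
Power users: the original 50/77 = 64.9%, Control 4/5 = 80.0% → Control
Overall: the original 64/109 = 58.7%, Control 54/124 = 43.5% → the original
Control wins each user group but the original wins overall — the comparison reverses. Control's views skew toward returning users, which has a lower base rate.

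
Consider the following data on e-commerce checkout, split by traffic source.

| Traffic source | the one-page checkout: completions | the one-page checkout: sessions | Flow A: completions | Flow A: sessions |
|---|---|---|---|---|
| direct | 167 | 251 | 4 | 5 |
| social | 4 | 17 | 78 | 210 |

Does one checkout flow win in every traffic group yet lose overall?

Yes

Direct: the one-page checkout 167/251 = 66.5%, Flow A 4/5 = 80.0% → Flow A
Social: the one-page checkout 4/17 = 23.5%, Flow A 78/210 = 37.1% → Flow A
Overall: the one-page checkout 171/268 = 63.8%, Flow A 82/215 = 38.1% → the one-page checkout
Flow A wins each traffic group but the one-page checkout wins overall — the comparison reverses. Flow A's sessions skew toward social, which has a lower base rate.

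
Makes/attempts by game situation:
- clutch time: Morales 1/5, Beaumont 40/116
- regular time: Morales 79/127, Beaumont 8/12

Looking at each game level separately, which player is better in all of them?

Beaumont

Clutch time: Morales 1/5 = 20.0%, Beaumont 40/116 = 34.5% → Beaumont
Regular time: Morales 79/127 = 62.2%, Beaumont 8/12 = 66.7% → Beaumont
Beaumont has the higher rate in both groups.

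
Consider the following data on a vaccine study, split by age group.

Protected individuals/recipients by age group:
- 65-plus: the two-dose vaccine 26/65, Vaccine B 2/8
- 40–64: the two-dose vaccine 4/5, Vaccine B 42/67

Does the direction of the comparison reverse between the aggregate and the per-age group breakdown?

Yes

65-plus: the two-dose vaccine 26/65 = 40.0%, Vaccine B 2/8 = 25.0% → the two-dose vaccine
40–64: the two-dose vaccine 4/5 = 80.0%, Vaccine B 42/67 = 62.7% → the two-dose vaccine
Overall: the two-dose vaccine 30/70 = 42.9%, Vaccine B 44/75 = 58.7% → Vaccine B
The two-dose vaccine wins each age group but Vaccine B wins overall — the comparison reverses. The two-dose vaccine's recipients skew toward 65-plus, which has a lower base rate.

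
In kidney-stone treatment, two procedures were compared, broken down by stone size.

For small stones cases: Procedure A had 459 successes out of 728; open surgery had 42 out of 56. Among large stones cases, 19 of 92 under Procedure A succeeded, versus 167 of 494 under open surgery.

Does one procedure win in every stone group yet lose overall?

Small stones: Procedure A 459/728 = 63.0%, open surgery 42/56 = 75.0% → open surgery
Large stones: Procedure A 19/92 = 20.7%, open surgery 167/494 = 33.8% → open surgery
Overall: Procedure A 478/820 = 58.3%, open surgery 209/550 = 38.0% → Procedure A
Open surgery wins each stone group but Procedure A wins overall — the comparison reverses. Open surgery's cases skew toward large stones, which has a lower base rate.

Yes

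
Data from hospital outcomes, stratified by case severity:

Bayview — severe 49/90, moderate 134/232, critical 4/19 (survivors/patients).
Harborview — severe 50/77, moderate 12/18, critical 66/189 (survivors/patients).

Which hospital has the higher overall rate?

Bayview

Severe: Bayview 49/90 = 54.4%, Harborview 50/77 = 64.9% → Harborview
Moderate: Bayview 134/232 = 57.8%, Harborview 12/18 = 66.7% → Harborview
Critical: Bayview 4/19 = 21.1%, Harborview 66/189 = 34.9% → Harborview
Overall: Bayview 187/341 = 54.8%, Harborview 128/284 = 45.1% → Bayview
(Harborview wins every case group but Bayview wins overall — Harborview's patients skew toward the low-rate critical group.)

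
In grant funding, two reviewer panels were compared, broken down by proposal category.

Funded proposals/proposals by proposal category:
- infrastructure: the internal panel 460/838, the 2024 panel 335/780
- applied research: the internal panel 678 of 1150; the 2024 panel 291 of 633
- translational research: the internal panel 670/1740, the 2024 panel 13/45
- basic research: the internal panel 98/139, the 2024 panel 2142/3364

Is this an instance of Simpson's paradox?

Yes

Infrastructure: the internal panel 460/838 = 54.9%, the 2024 panel 335/780 = 42.9% → the internal panel
Applied research: the internal panel 678/1150 = 59.0%, the 2024 panel 291/633 = 46.0% → the internal panel
Translational research: the internal panel 670/1740 = 38.5%, the 2024 panel 13/45 = 28.9% → the internal panel
Basic research: the internal panel 98/139 = 70.5%, the 2024 panel 2142/3364 = 63.7% → the internal panel
Overall: the internal panel 1906/3867 = 49.3%, the 2024 panel 2781/4822 = 57.7% → the 2024 panel
The internal panel wins each proposal group but the 2024 panel wins overall — the comparison reverses. The internal panel's proposals skew toward translational research, which has a lower base rate.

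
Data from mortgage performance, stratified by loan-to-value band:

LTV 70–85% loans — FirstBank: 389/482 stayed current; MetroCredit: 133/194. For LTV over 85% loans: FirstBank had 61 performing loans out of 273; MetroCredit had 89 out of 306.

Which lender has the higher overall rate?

FirstBank

LTV 70–85%: FirstBank 389/482 = 80.7%, MetroCredit 133/194 = 68.6% → FirstBank
LTV over 85%: FirstBank 61/273 = 22.3%, MetroCredit 89/306 = 29.1% → MetroCredit
Overall: FirstBank 450/755 = 59.6%, MetroCredit 222/500 = 44.4% → FirstBank
(Neither sweeps every loan-to-value group, but FirstBank has the higher pooled rate.)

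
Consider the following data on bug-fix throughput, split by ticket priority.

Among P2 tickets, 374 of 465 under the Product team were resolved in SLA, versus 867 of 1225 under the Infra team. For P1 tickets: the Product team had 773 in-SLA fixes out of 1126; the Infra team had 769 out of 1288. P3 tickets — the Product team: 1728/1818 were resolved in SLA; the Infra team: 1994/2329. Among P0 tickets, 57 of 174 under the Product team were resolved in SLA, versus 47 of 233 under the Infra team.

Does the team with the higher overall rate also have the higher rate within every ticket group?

Yes

P2: the Product team 374/465 = 80.4%, the Infra team 867/1225 = 70.8% → the Product team
P1: the Product team 773/1126 = 68.7%, the Infra team 769/1288 = 59.7% → the Product team
P3: the Product team 1728/1818 = 95.0%, the Infra team 1994/2329 = 85.6% → the Product team
P0: the Product team 57/174 = 32.8%, the Infra team 47/233 = 20.2% → the Product team
Overall: the Product team 2932/3583 = 81.8%, the Infra team 3677/5075 = 72.5% → the Product team
The Product team wins overall and in every ticket group — no reversal.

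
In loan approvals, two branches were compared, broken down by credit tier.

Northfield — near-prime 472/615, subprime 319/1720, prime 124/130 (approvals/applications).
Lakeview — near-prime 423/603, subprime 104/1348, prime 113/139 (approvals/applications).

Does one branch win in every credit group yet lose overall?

No

Near-prime: Northfield 472/615 = 76.7%, Lakeview 423/603 = 70.1% → Northfield
Subprime: Northfield 319/1720 = 18.5%, Lakeview 104/1348 = 7.7% → Northfield
Prime: Northfield 124/130 = 95.4%, Lakeview 113/139 = 81.3% → Northfield
Overall: Northfield 915/2465 = 37.1%, Lakeview 640/2090 = 30.6% → Northfield
Northfield wins overall and in every credit group — no reversal.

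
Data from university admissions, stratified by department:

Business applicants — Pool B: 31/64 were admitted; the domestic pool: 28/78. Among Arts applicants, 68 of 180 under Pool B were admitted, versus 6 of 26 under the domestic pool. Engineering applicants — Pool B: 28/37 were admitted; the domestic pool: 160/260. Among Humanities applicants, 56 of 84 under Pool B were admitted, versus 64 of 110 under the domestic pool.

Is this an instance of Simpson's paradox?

Yes

Business: Pool B 31/64 = 48.4%, the domestic pool 28/78 = 35.9% → Pool B
Arts: Pool B 68/180 = 37.8%, the domestic pool 6/26 = 23.1% → Pool B
Engineering: Pool B 28/37 = 75.7%, the domestic pool 160/260 = 61.5% → Pool B
Humanities: Pool B 56/84 = 66.7%, the domestic pool 64/110 = 58.2% → Pool B
Overall: Pool B 183/365 = 50.1%, the domestic pool 258/474 = 54.4% → the domestic pool
Pool B wins each department group but the domestic pool wins overall — the comparison reverses. Pool B's applicants skew toward Arts, which has a lower base rate.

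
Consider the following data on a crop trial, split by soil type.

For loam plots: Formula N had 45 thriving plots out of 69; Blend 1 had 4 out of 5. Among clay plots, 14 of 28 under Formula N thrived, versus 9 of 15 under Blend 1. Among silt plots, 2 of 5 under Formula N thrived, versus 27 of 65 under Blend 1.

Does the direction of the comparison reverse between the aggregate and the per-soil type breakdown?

Loam: Formula N 45/69 = 65.2%, Blend 1 4/5 = 80.0% → Blend 1
Clay: Formula N 14/28 = 50.0%, Blend 1 9/15 = 60.0% → Blend 1
Silt: Formula N 2/5 = 40.0%, Blend 1 27/65 = 41.5% → Blend 1
Overall: Formula N 61/102 = 59.8%, Blend 1 40/85 = 47.1% → Formula N
Blend 1 wins each soil group but Formula N wins overall — the comparison reverses. Blend 1's plots skew toward silt, which has a lower base rate.

Yes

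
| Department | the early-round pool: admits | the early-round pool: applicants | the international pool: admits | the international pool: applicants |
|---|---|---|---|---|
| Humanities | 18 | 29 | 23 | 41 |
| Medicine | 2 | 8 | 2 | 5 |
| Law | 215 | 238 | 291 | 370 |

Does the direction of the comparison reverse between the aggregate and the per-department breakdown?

Humanities: the early-round pool 18/29 = 62.1%, the international pool 23/41 = 56.1% → the early-round pool
Medicine: the early-round pool 2/8 = 25.0%, the international pool 2/5 = 40.0% → the international pool
Law: the early-round pool 215/238 = 90.3%, the international pool 291/370 = 78.6% → the early-round pool
Overall: the early-round pool 235/275 = 85.5%, the international pool 316/416 = 76.0% → the early-round pool
Neither sweeps: the early-round pool wins 2 of 3 groups, the international pool wins 1. The early-round pool wins overall but not every group — no Simpson reversal.

No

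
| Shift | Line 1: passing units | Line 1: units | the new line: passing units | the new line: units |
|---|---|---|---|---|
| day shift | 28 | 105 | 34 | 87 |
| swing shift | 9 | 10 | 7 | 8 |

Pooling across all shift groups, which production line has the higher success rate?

Day shift: Line 1 28/105 = 26.7%, the new line 34/87 = 39.1% → the new line
Swing shift: Line 1 9/10 = 90.0%, the new line 7/8 = 87.5% → Line 1
Overall: Line 1 37/115 = 32.2%, the new line 41/95 = 43.2% → the new line
(Neither sweeps every shift group, but the new line has the higher pooled rate.)

the new line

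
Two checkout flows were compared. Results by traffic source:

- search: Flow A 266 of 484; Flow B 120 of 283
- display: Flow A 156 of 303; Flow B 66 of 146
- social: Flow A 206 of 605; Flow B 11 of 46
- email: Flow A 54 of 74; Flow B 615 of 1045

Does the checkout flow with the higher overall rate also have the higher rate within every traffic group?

Search: Flow A 266/484 = 55.0%, Flow B 120/283 = 42.4% → Flow A
Display: Flow A 156/303 = 51.5%, Flow B 66/146 = 45.2% → Flow A
Social: Flow A 206/605 = 34.0%, Flow B 11/46 = 23.9% → Flow A
Email: Flow A 54/74 = 73.0%, Flow B 615/1045 = 58.9% → Flow A
Overall: Flow A 682/1466 = 46.5%, Flow B 812/1520 = 53.4% → Flow B
Flow A wins each traffic group but Flow B wins overall — the comparison reverses. Flow A's sessions skew toward social, which has a lower base rate.

No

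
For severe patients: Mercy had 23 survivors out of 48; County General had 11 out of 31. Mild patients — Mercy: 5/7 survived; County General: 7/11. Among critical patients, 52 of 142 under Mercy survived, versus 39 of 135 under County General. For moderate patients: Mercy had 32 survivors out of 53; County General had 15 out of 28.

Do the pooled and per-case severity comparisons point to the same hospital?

Yes

Severe: Mercy 23/48 = 47.9%, County General 11/31 = 35.5% → Mercy
Mild: Mercy 5/7 = 71.4%, County General 7/11 = 63.6% → Mercy
Critical: Mercy 52/142 = 36.6%, County General 39/135 = 28.9% → Mercy
Moderate: Mercy 32/53 = 60.4%, County General 15/28 = 53.6% → Mercy
Overall: Mercy 112/250 = 44.8%, County General 72/205 = 35.1% → Mercy
Mercy wins overall and in every case group — no reversal.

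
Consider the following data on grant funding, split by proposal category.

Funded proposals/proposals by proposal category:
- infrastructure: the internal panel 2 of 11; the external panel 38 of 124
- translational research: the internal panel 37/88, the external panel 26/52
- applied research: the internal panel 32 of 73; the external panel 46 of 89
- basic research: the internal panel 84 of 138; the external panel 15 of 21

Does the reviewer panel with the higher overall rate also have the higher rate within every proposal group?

Infrastructure: the internal panel 2/11 = 18.2%, the external panel 38/124 = 30.6% → the external panel
Translational research: the internal panel 37/88 = 42.0%, the external panel 26/52 = 50.0% → the external panel
Applied research: the internal panel 32/73 = 43.8%, the external panel 46/89 = 51.7% → the external panel
Basic research: the internal panel 84/138 = 60.9%, the external panel 15/21 = 71.4% → the external panel
Overall: the internal panel 155/310 = 50.0%, the external panel 125/286 = 43.7% → the internal panel
The external panel wins each proposal group but the internal panel wins overall — the comparison reverses. The external panel's proposals skew toward infrastructure, which has a lower base rate.

No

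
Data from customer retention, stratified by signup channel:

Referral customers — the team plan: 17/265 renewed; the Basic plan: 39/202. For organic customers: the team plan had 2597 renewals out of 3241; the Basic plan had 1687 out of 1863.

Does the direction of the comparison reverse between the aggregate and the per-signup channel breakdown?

Referral: the team plan 17/265 = 6.4%, the Basic plan 39/202 = 19.3% → the Basic plan
Organic: the team plan 2597/3241 = 80.1%, the Basic plan 1687/1863 = 90.6% → the Basic plan
Overall: the team plan 2614/3506 = 74.6%, the Basic plan 1726/2065 = 83.6% → the Basic plan
The Basic plan wins overall and in every signup group — no reversal.

No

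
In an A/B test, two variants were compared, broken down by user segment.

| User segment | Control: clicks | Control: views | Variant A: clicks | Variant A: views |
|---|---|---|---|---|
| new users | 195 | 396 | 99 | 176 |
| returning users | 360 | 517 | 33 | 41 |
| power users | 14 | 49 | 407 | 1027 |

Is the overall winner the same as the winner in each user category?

No

New users: Control 195/396 = 49.2%, Variant A 99/176 = 56.2% → Variant A
Returning users: Control 360/517 = 69.6%, Variant A 33/41 = 80.5% → Variant A
Power users: Control 14/49 = 28.6%, Variant A 407/1027 = 39.6% → Variant A
Overall: Control 569/962 = 59.1%, Variant A 539/1244 = 43.3% → Control
Variant A wins each user group but Control wins overall — the comparison reverses. Variant A's views skew toward power users, which has a lower base rate.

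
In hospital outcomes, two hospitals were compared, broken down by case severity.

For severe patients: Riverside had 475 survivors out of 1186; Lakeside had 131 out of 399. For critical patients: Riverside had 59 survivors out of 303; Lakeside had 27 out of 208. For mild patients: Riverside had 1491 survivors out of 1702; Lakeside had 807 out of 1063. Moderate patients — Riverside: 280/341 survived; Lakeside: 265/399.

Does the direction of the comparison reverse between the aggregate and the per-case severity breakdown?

Severe: Riverside 475/1186 = 40.1%, Lakeside 131/399 = 32.8% → Riverside
Critical: Riverside 59/303 = 19.5%, Lakeside 27/208 = 13.0% → Riverside
Mild: Riverside 1491/1702 = 87.6%, Lakeside 807/1063 = 75.9% → Riverside
Moderate: Riverside 280/341 = 82.1%, Lakeside 265/399 = 66.4% → Riverside
Overall: Riverside 2305/3532 = 65.3%, Lakeside 1230/2069 = 59.4% → Riverside
Riverside wins overall and in every case group — no reversal.

No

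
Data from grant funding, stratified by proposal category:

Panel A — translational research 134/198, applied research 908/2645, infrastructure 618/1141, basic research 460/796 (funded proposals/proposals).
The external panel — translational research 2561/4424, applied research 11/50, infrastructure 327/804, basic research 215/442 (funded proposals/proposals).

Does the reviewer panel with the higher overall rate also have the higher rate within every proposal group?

Translational research: Panel A 134/198 = 67.7%, the external panel 2561/4424 = 57.9% → Panel A
Applied research: Panel A 908/2645 = 34.3%, the external panel 11/50 = 22.0% → Panel A
Infrastructure: Panel A 618/1141 = 54.2%, the external panel 327/804 = 40.7% → Panel A
Basic research: Panel A 460/796 = 57.8%, the external panel 215/442 = 48.6% → Panel A
Overall: Panel A 2120/4780 = 44.4%, the external panel 3114/5720 = 54.4% → the external panel
Panel A wins each proposal group but the external panel wins overall — the comparison reverses. Panel A's proposals skew toward applied research, which has a lower base rate.

No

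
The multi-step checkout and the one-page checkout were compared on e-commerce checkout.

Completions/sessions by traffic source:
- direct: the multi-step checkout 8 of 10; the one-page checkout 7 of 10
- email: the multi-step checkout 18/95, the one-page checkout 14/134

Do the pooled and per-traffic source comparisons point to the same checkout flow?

Yes

Direct: the multi-step checkout 8/10 = 80.0%, the one-page checkout 7/10 = 70.0% → the multi-step checkout
Email: the multi-step checkout 18/95 = 18.9%, the one-page checkout 14/134 = 10.4% → the multi-step checkout
Overall: the multi-step checkout 26/105 = 24.8%, the one-page checkout 21/144 = 14.6% → the multi-step checkout
The multi-step checkout wins overall and in every traffic group — no reversal.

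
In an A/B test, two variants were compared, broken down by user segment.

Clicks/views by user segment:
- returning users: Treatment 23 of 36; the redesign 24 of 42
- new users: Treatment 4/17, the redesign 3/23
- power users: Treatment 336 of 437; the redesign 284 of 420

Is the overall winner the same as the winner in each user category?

Returning users: Treatment 23/36 = 63.9%, the redesign 24/42 = 57.1% → Treatment
New users: Treatment 4/17 = 23.5%, the redesign 3/23 = 13.0% → Treatment
Power users: Treatment 336/437 = 76.9%, the redesign 284/420 = 67.6% → Treatment
Overall: Treatment 363/490 = 74.1%, the redesign 311/485 = 64.1% → Treatment
Treatment wins overall and in every user group — no reversal.

Yes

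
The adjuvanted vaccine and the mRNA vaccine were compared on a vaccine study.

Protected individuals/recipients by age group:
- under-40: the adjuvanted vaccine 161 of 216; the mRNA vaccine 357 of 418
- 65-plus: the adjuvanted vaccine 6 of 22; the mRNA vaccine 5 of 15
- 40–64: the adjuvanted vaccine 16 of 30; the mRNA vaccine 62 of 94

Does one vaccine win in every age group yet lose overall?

No

Under-40: the adjuvanted vaccine 161/216 = 74.5%, the mRNA vaccine 357/418 = 85.4% → the mRNA vaccine
65-plus: the adjuvanted vaccine 6/22 = 27.3%, the mRNA vaccine 5/15 = 33.3% → the mRNA vaccine
40–64: the adjuvanted vaccine 16/30 = 53.3%, the mRNA vaccine 62/94 = 66.0% → the mRNA vaccine
Overall: the adjuvanted vaccine 183/268 = 68.3%, the mRNA vaccine 424/527 = 80.5% → the mRNA vaccine
The mRNA vaccine wins overall and in every age group — no reversal.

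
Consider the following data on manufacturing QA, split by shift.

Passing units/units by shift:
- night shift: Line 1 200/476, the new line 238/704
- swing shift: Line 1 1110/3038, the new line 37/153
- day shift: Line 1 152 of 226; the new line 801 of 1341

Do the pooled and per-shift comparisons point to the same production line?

No

Night shift: Line 1 200/476 = 42.0%, the new line 238/704 = 33.8% → Line 1
Swing shift: Line 1 1110/3038 = 36.5%, the new line 37/153 = 24.2% → Line 1
Day shift: Line 1 152/226 = 67.3%, the new line 801/1341 = 59.7% → Line 1
Overall: Line 1 1462/3740 = 39.1%, the new line 1076/2198 = 49.0% → the new line
Line 1 wins each shift group but the new line wins overall — the comparison reverses. Line 1's units skew toward swing shift, which has a lower base rate.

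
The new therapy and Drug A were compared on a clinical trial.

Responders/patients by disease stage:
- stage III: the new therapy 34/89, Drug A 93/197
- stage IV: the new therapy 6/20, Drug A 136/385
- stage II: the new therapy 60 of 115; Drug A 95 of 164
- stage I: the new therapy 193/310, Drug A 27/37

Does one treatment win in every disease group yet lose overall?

Yes

Stage III: the new therapy 34/89 = 38.2%, Drug A 93/197 = 47.2% → Drug A
Stage IV: the new therapy 6/20 = 30.0%, Drug A 136/385 = 35.3% → Drug A
Stage II: the new therapy 60/115 = 52.2%, Drug A 95/164 = 57.9% → Drug A
Stage I: the new therapy 193/310 = 62.3%, Drug A 27/37 = 73.0% → Drug A
Overall: the new therapy 293/534 = 54.9%, Drug A 351/783 = 44.8% → the new therapy
Drug A wins each disease group but the new therapy wins overall — the comparison reverses. Drug A's patients skew toward stage IV, which has a lower base rate.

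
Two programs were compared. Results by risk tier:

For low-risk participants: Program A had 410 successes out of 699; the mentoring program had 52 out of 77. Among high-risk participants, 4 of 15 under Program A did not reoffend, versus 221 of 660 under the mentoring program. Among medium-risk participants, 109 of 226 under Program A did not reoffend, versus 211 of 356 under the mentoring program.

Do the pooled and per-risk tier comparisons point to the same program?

Low-risk: Program A 410/699 = 58.7%, the mentoring program 52/77 = 67.5% → the mentoring program
High-risk: Program A 4/15 = 26.7%, the mentoring program 221/660 = 33.5% → the mentoring program
Medium-risk: Program A 109/226 = 48.2%, the mentoring program 211/356 = 59.3% → the mentoring program
Overall: Program A 523/940 = 55.6%, the mentoring program 484/1093 = 44.3% → Program A
The mentoring program wins each risk group but Program A wins overall — the comparison reverses. The mentoring program's participants skew toward high-risk, which has a lower base rate.

No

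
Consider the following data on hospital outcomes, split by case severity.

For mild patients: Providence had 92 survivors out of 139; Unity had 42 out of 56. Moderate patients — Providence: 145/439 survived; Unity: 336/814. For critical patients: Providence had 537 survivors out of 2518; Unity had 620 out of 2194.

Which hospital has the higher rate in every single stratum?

Unity

Mild: Providence 92/139 = 66.2%, Unity 42/56 = 75.0% → Unity
Moderate: Providence 145/439 = 33.0%, Unity 336/814 = 41.3% → Unity
Critical: Providence 537/2518 = 21.3%, Unity 620/2194 = 28.3% → Unity
Unity has the higher rate in all 3 groups.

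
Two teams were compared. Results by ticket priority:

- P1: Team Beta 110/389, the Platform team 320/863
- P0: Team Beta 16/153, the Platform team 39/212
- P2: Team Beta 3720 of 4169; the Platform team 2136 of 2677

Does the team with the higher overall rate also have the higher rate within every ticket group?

No

P1: Team Beta 110/389 = 28.3%, the Platform team 320/863 = 37.1% → the Platform team
P0: Team Beta 16/153 = 10.5%, the Platform team 39/212 = 18.4% → the Platform team
P2: Team Beta 3720/4169 = 89.2%, the Platform team 2136/2677 = 79.8% → Team Beta
Overall: Team Beta 3846/4711 = 81.6%, the Platform team 2495/3752 = 66.5% → Team Beta
Neither sweeps: Team Beta wins 1 of 3 groups, the Platform team wins 2. Team Beta wins overall but not every group — no Simpson reversal.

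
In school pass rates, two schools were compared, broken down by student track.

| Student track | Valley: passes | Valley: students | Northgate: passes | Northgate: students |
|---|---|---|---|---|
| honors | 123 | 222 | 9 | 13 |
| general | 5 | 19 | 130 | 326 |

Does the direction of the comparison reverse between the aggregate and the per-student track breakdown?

Honors: Valley 123/222 = 55.4%, Northgate 9/13 = 69.2% → Northgate
General: Valley 5/19 = 26.3%, Northgate 130/326 = 39.9% → Northgate
Overall: Valley 128/241 = 53.1%, Northgate 139/339 = 41.0% → Valley
Northgate wins each student group but Valley wins overall — the comparison reverses. Northgate's students skew toward general, which has a lower base rate.

Yes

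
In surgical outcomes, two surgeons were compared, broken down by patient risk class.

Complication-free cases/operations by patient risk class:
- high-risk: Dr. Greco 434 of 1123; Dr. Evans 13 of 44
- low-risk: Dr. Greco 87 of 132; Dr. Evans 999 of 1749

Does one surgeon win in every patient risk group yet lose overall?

Yes

High-risk: Dr. Greco 434/1123 = 38.6%, Dr. Evans 13/44 = 29.5% → Dr. Greco
Low-risk: Dr. Greco 87/132 = 65.9%, Dr. Evans 999/1749 = 57.1% → Dr. Greco
Overall: Dr. Greco 521/1255 = 41.5%, Dr. Evans 1012/1793 = 56.4% → Dr. Evans
Dr. Greco wins each patient risk group but Dr. Evans wins overall — the comparison reverses. Dr. Greco's operations skew toward high-risk, which has a lower base rate.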